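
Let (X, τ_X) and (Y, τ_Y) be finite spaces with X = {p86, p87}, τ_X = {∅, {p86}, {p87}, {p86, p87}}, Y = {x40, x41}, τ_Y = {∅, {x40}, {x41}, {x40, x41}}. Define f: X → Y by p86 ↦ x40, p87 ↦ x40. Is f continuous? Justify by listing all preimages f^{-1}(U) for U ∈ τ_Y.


f IS continuous.

Compute f^{-1}(U) for each U ∈ τ_Y:
  U = ∅: f^{-1}(U) = ∅ ∈ τ_X ✓.
  U = {x40}: f^{-1}(U) = {p86, p87} ∈ τ_X ✓.
  U = {x41}: f^{-1}(U) = ∅ ∈ τ_X ✓.
  U = {x40, x41}: f^{-1}(U) = {p86, p87} ∈ τ_X ✓.
Every preimage lies in τ_X, so f IS continuous.


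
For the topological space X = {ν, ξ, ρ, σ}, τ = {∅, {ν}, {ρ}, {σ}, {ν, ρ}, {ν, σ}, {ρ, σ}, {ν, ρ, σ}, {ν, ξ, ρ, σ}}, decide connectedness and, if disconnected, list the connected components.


(X, τ) is connected.

Find clopen sets (U ∈ τ with X ∖ U ∈ τ):
  U = ∅, X ∖ U = {ν, ξ, ρ, σ} — both open, so U is clopen.
  U = {ν, ξ, ρ, σ}, X ∖ U = ∅ — both open, so U is clopen.
Only trivial clopens (∅ and X) exist, so (X, τ) is connected.
Compute connected components by grouping points that agree on all clopens:
  component: {ν, ξ, ρ, σ}


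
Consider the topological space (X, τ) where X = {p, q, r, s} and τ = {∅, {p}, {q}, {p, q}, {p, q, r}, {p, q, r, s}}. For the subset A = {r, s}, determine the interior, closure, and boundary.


int(A) = ∅, cl(A) = {r, s}, ∂A = {r, s}.

Closed sets in (X, τ) are complements of opens:
  closed(X, τ) = {∅, {s}, {r, s}, {p, r, s}, {q, r, s}, {p, q, r, s}}.
int(A) = ⋃ {U ∈ τ : U ⊆ A}. Opens contained in A: ∅.
Taking the union of these: int(A) = ∅.
cl(A) = ⋂ {C closed : A ⊆ C}. Closed sets containing A: {r, s}, {p, r, s}, {q, r, s}, {p, q, r, s}.
Intersecting these: cl(A) = {r, s}.
∂A = cl(A) ∖ int(A) = {r, s} ∖ ∅ = {r, s}.


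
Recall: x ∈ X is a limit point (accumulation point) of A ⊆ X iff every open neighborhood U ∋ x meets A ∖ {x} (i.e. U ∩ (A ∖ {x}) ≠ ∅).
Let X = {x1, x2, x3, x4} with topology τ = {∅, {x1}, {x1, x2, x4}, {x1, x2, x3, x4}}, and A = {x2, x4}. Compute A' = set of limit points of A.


A' = {x2, x3, x4}

For each x ∈ X, list the open sets U ∈ τ with x ∈ U, then check whether U ∩ (A ∖ {x}) ≠ ∅ for every such U.
  x = x1: open {x1} ∋ x has {x1} ∩ (A ∖ {x1}) = ∅, so x is NOT a limit point.
  x = x2: opens ∋ x are {x1, x2, x4}, {x1, x2, x3, x4}; each meets A ∖ {x2}, so x IS a limit point.
  x = x3: opens ∋ x are {x1, x2, x3, x4}; each meets A ∖ {x3}, so x IS a limit point.
  x = x4: opens ∋ x are {x1, x2, x4}, {x1, x2, x3, x4}; each meets A ∖ {x4}, so x IS a limit point.
Collecting: A' = {x2, x3, x4}.


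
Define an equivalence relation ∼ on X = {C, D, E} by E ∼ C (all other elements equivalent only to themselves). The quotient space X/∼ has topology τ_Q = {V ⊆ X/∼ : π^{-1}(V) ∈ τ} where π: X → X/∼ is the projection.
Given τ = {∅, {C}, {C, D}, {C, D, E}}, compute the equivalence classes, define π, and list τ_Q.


X/∼ = {[C=E], [D]}; |τ_Q| = 2.

Equivalence classes: [C=E], [D].
Quotient map π: X → X/∼ sends C ↦ [C=E], D ↦ [D], E ↦ [C=E].
For each subset V ⊆ X/∼, compute π^{-1}(V) ⊆ X and check whether π^{-1}(V) ∈ τ. V is open in τ_Q iff π^{-1}(V) ∈ τ.
  V = {}: π^{-1}(V) = ∅ ∈ τ ✓.
  V = {[C=E]}: π^{-1}(V) = {C, E} ∉ τ ✗.
  V = {[D]}: π^{-1}(V) = {D} ∉ τ ✗.
  V = {[C=E], [D]}: π^{-1}(V) = {C, D, E} ∈ τ ✓.
Open sets in the quotient: τ_Q = {{}, {[C=E], [D]}} (2 elements).


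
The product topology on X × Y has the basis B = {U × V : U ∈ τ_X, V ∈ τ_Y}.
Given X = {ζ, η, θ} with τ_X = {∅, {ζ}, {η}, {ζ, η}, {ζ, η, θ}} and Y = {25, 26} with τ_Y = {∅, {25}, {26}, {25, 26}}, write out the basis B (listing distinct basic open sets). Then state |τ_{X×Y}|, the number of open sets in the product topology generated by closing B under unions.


Basis B = {∅ × ∅, {ζ} × {25}, {ζ} × {26}, {η} × {25}, {η} × {26}, {ζ} × {25, 26}, {ζ, η} × {25}, {ζ, η} × {26}, {η} × {25, 26}, {ζ, η, θ} × {25}, {ζ, η, θ} × {26}, {ζ, η} × {25, 26}, {ζ, η, θ} × {25, 26}}; |τ_{X×Y}| = 25.

Enumerate products U × V with U ∈ τ_X, V ∈ τ_Y (deduplicated):
  ∅ × ∅ = {} (∅)
  {ζ} × {25} = {(ζ,25)}
  {ζ} × {26} = {(ζ,26)}
  {η} × {25} = {(η,25)}
  {η} × {26} = {(η,26)}
  {ζ} × {25, 26} = {(ζ,25), (ζ,26)}
  {ζ, η} × {25} = {(ζ,25), (η,25)}
  {ζ, η} × {26} = {(ζ,26), (η,26)}
  {η} × {25, 26} = {(η,25), (η,26)}
  {ζ, η, θ} × {25} = {(ζ,25), (η,25), (θ,25)}
  {ζ, η, θ} × {26} = {(ζ,26), (η,26), (θ,26)}
  {ζ, η} × {25, 26} = {(ζ,25), (ζ,26), (η,25), (η,26)}
  {ζ, η, θ} × {25, 26} = {(ζ,25), (ζ,26), (η,25), (η,26), (θ,25), (θ,26)}
These 13 distinct sets form the basis B.
Close under arbitrary unions to get τ_{X×Y}; counting gives |τ_{X×Y}| = 25.


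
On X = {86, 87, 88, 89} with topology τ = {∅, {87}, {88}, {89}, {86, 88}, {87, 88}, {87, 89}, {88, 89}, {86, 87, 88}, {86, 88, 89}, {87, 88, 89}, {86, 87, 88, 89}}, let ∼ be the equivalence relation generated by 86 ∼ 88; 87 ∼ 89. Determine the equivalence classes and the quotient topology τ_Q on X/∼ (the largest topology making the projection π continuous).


X/∼ = {[86=88], [87=89]}; |τ_Q| = 4.

Equivalence classes: [86=88], [87=89].
Quotient map π: X → X/∼ sends 86 ↦ [86=88], 87 ↦ [87=89], 88 ↦ [86=88], 89 ↦ [87=89].
For each subset V ⊆ X/∼, compute π^{-1}(V) ⊆ X and check whether π^{-1}(V) ∈ τ. V is open in τ_Q iff π^{-1}(V) ∈ τ.
  V = {}: π^{-1}(V) = ∅ ∈ τ ✓.
  V = {[86=88]}: π^{-1}(V) = {86, 88} ∈ τ ✓.
  V = {[87=89]}: π^{-1}(V) = {87, 89} ∈ τ ✓.
  V = {[86=88], [87=89]}: π^{-1}(V) = {86, 87, 88, 89} ∈ τ ✓.
Open sets in the quotient: τ_Q = {{}, {[86=88]}, {[87=89]}, {[86=88], [87=89]}} (4 elements).


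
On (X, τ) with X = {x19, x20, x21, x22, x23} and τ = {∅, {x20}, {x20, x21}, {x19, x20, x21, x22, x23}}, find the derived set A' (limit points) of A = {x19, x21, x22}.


A' = {x19, x22, x23}

For each x ∈ X, list the open sets U ∈ τ with x ∈ U, then check whether U ∩ (A ∖ {x}) ≠ ∅ for every such U.
  x = x19: opens ∋ x are {x19, x20, x21, x22, x23}; each meets A ∖ {x19}, so x IS a limit point.
  x = x20: open {x20} ∋ x has {x20} ∩ (A ∖ {x20}) = ∅, so x is NOT a limit point.
  x = x21: open {x20, x21} ∋ x has {x20, x21} ∩ (A ∖ {x21}) = ∅, so x is NOT a limit point.
  x = x22: opens ∋ x are {x19, x20, x21, x22, x23}; each meets A ∖ {x22}, so x IS a limit point.
  x = x23: opens ∋ x are {x19, x20, x21, x22, x23}; each meets A ∖ {x23}, so x IS a limit point.
Collecting: A' = {x19, x22, x23}.


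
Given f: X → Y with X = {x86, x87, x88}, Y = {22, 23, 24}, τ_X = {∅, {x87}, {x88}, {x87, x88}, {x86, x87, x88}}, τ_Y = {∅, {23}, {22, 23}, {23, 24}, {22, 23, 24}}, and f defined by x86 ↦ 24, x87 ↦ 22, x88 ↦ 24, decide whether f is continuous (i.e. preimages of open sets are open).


f is NOT continuous.

Compute f^{-1}(U) for each U ∈ τ_Y:
  U = ∅: f^{-1}(U) = ∅ ∈ τ_X ✓.
  U = {23}: f^{-1}(U) = ∅ ∈ τ_X ✓.
  U = {22, 23}: f^{-1}(U) = {x87} ∈ τ_X ✓.
  U = {23, 24}: f^{-1}(U) = {x86, x88} ∉ τ_X ✗.
  U = {22, 23, 24}: f^{-1}(U) = {x86, x87, x88} ∈ τ_X ✓.
Found U = {23, 24} with f^{-1}(U) = {x86, x88} not in τ_X. Therefore f is NOT continuous.


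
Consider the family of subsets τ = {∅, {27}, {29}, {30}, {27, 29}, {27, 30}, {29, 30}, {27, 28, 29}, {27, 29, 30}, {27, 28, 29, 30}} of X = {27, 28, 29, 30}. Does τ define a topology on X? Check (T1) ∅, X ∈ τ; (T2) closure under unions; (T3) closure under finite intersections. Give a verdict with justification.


τ IS a topology on X.

Axiom (T1): ∅ ∈ τ? Yes; X ∈ τ? Yes.
Axiom (T2/T3): check pairwise unions and intersections of members of τ.
All pairwise intersections and unions checked — each lies in τ. Therefore τ satisfies (T1), (T2), (T3): it IS a topology on X.


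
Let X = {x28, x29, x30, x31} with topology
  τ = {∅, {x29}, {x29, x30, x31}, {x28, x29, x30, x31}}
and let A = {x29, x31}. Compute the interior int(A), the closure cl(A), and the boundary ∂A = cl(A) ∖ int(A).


int(A) = {x29}, cl(A) = {x28, x29, x30, x31}, ∂A = {x28, x30, x31}.

Closed sets in (X, τ) are complements of opens:
  closed(X, τ) = {∅, {x28}, {x28, x30, x31}, {x28, x29, x30, x31}}.
int(A) = ⋃ {U ∈ τ : U ⊆ A}. Opens contained in A: ∅, {x29}.
Taking the union of these: int(A) = {x29}.
cl(A) = ⋂ {C closed : A ⊆ C}. Closed sets containing A: {x28, x29, x30, x31}.
Intersecting these: cl(A) = {x28, x29, x30, x31}.
∂A = cl(A) ∖ int(A) = {x28, x29, x30, x31} ∖ {x29} = {x28, x30, x31}.


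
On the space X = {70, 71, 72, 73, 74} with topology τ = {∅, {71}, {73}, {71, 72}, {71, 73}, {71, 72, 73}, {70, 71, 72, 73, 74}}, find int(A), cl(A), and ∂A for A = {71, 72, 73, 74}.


int(A) = {71, 72, 73}, cl(A) = {70, 71, 72, 73, 74}, ∂A = {70, 74}.

Closed sets in (X, τ) are complements of opens:
  closed(X, τ) = {∅, {70, 74}, {70, 72, 74}, {70, 73, 74}, {70, 71, 72, 74}, {70, 72, 73, 74}, {70, 71, 72, 73, 74}}.
int(A) = ⋃ {U ∈ τ : U ⊆ A}. Opens contained in A: ∅, {71}, {73}, {71, 72}, {71, 73}, {71, 72, 73}.
Taking the union of these: int(A) = {71, 72, 73}.
cl(A) = ⋂ {C closed : A ⊆ C}. Closed sets containing A: {70, 71, 72, 73, 74}.
Intersecting these: cl(A) = {70, 71, 72, 73, 74}.
∂A = cl(A) ∖ int(A) = {70, 71, 72, 73, 74} ∖ {71, 72, 73} = {70, 74}.


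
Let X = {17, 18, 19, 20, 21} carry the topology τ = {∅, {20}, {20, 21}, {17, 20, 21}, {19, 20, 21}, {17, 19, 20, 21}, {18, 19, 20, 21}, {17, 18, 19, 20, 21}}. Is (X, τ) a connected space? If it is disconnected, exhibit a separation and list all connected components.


(X, τ) is connected.

Find clopen sets (U ∈ τ with X ∖ U ∈ τ):
  U = ∅, X ∖ U = {17, 18, 19, 20, 21} — both open, so U is clopen.
  U = {17, 18, 19, 20, 21}, X ∖ U = ∅ — both open, so U is clopen.
Only trivial clopens (∅ and X) exist, so (X, τ) is connected.
Compute connected components by grouping points that agree on all clopens:
  component: {17, 18, 19, 20, 21}


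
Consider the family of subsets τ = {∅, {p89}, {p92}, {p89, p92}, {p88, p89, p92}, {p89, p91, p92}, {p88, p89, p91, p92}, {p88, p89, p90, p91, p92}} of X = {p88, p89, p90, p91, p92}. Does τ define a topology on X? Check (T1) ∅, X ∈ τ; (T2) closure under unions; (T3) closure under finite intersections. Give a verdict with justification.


τ IS a topology on X.

Axiom (T1): ∅ ∈ τ? Yes; X ∈ τ? Yes.
Axiom (T2/T3): check pairwise unions and intersections of members of τ.
All pairwise intersections and unions checked — each lies in τ. Therefore τ satisfies (T1), (T2), (T3): it IS a topology on X.


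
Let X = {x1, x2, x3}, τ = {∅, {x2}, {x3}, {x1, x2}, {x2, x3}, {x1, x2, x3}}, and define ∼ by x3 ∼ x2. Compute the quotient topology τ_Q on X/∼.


X/∼ = {[x1], [x2=x3]}; |τ_Q| = 3.

Equivalence classes: [x1], [x2=x3].
Quotient map π: X → X/∼ sends x1 ↦ [x1], x2 ↦ [x2=x3], x3 ↦ [x2=x3].
For each subset V ⊆ X/∼, compute π^{-1}(V) ⊆ X and check whether π^{-1}(V) ∈ τ. V is open in τ_Q iff π^{-1}(V) ∈ τ.
  V = {}: π^{-1}(V) = ∅ ∈ τ ✓.
  V = {[x1]}: π^{-1}(V) = {x1} ∉ τ ✗.
  V = {[x2=x3]}: π^{-1}(V) = {x2, x3} ∈ τ ✓.
  V = {[x1], [x2=x3]}: π^{-1}(V) = {x1, x2, x3} ∈ τ ✓.
Open sets in the quotient: τ_Q = {{}, {[x2=x3]}, {[x1], [x2=x3]}} (3 elements).


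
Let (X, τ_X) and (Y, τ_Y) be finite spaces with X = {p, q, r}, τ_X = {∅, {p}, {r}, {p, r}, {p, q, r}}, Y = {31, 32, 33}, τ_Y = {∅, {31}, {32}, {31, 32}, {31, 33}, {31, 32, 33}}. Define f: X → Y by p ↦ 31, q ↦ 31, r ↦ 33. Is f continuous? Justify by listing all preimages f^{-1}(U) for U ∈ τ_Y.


f is NOT continuous.

Compute f^{-1}(U) for each U ∈ τ_Y:
  U = ∅: f^{-1}(U) = ∅ ∈ τ_X ✓.
  U = {31}: f^{-1}(U) = {p, q} ∉ τ_X ✗.
  U = {32}: f^{-1}(U) = ∅ ∈ τ_X ✓.
  U = {31, 32}: f^{-1}(U) = {p, q} ∉ τ_X ✗.
  U = {31, 33}: f^{-1}(U) = {p, q, r} ∈ τ_X ✓.
  U = {31, 32, 33}: f^{-1}(U) = {p, q, r} ∈ τ_X ✓.
Found U = {31} with f^{-1}(U) = {p, q} not in τ_X. Therefore f is NOT continuous.


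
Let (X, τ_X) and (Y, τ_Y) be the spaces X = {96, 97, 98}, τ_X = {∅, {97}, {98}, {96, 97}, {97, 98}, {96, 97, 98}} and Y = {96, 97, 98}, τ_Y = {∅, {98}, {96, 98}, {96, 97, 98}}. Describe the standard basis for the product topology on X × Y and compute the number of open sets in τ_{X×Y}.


Basis B = {∅ × ∅, {97} × {98}, {98} × {98}, {96, 97} × {98}, {97} × {96, 98}, {97, 98} × {98}, {98} × {96, 98}, {96, 97, 98} × {98}, {97} × {96, 97, 98}, {98} × {96, 97, 98}, {96, 97} × {96, 98}, {97, 98} × {96, 98}, {96, 97} × {96, 97, 98}, {96, 97, 98} × {96, 98}, {97, 98} × {96, 97, 98}, {96, 97, 98} × {96, 97, 98}}; |τ_{X×Y}| = 40.

Enumerate products U × V with U ∈ τ_X, V ∈ τ_Y (deduplicated):
  ∅ × ∅ = {} (∅)
  {97} × {98} = {(97,98)}
  {98} × {98} = {(98,98)}
  {96, 97} × {98} = {(96,98), (97,98)}
  {97} × {96, 98} = {(97,96), (97,98)}
  {97, 98} × {98} = {(97,98), (98,98)}
  {98} × {96, 98} = {(98,96), (98,98)}
  {96, 97, 98} × {98} = {(96,98), (97,98), (98,98)}
  {97} × {96, 97, 98} = {(97,96), (97,97), (97,98)}
  {98} × {96, 97, 98} = {(98,96), (98,97), (98,98)}
  {96, 97} × {96, 98} = {(96,96), (96,98), (97,96), (97,98)}
  {97, 98} × {96, 98} = {(97,96), (97,98), (98,96), (98,98)}
  {96, 97} × {96, 97, 98} = {(96,96), (96,97), (96,98), (97,96), (97,97), (97,98)}
  {96, 97, 98} × {96, 98} = {(96,96), (96,98), (97,96), (97,98), (98,96), (98,98)}
  {97, 98} × {96, 97, 98} = {(97,96), (97,97), (97,98), (98,96), (98,97), (98,98)}
  {96, 97, 98} × {96, 97, 98} = {(96,96), (96,97), (96,98), (97,96), (97,97), (97,98), (98,96), (98,97), (98,98)}
These 16 distinct sets form the basis B.
Close under arbitrary unions to get τ_{X×Y}; counting gives |τ_{X×Y}| = 40.


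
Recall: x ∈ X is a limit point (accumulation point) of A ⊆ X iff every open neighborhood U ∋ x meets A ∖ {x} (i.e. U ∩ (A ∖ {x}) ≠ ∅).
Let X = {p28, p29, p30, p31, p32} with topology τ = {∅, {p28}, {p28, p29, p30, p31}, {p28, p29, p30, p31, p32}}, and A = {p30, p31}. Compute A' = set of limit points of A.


A' = {p29, p30, p31, p32}

For each x ∈ X, list the open sets U ∈ τ with x ∈ U, then check whether U ∩ (A ∖ {x}) ≠ ∅ for every such U.
  x = p28: open {p28} ∋ x has {p28} ∩ (A ∖ {p28}) = ∅, so x is NOT a limit point.
  x = p29: opens ∋ x are {p28, p29, p30, p31}, {p28, p29, p30, p31, p32}; each meets A ∖ {p29}, so x IS a limit point.
  x = p30: opens ∋ x are {p28, p29, p30, p31}, {p28, p29, p30, p31, p32}; each meets A ∖ {p30}, so x IS a limit point.
  x = p31: opens ∋ x are {p28, p29, p30, p31}, {p28, p29, p30, p31, p32}; each meets A ∖ {p31}, so x IS a limit point.
  x = p32: opens ∋ x are {p28, p29, p30, p31, p32}; each meets A ∖ {p32}, so x IS a limit point.
Collecting: A' = {p29, p30, p31, p32}.


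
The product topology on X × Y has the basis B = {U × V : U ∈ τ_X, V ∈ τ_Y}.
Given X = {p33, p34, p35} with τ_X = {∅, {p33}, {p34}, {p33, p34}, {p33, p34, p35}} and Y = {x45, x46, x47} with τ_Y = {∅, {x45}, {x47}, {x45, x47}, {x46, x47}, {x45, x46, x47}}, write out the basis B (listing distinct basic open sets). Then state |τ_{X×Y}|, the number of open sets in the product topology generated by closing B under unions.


Basis B = {∅ × ∅, {p33} × {x45}, {p33} × {x47}, {p34} × {x45}, {p34} × {x47}, {p33} × {x45, x47}, {p33, p34} × {x45}, {p33} × {x46, x47}, {p33, p34} × {x47}, {p34} × {x45, x47}, {p34} × {x46, x47}, {p33} × {x45, x46, x47}, {p33, p34, p35} × {x45}, {p33, p34, p35} × {x47}, {p34} × {x45, x46, x47}, {p33, p34} × {x45, x47}, {p33, p34} × {x46, x47}, {p33, p34} × {x45, x46, x47}, {p33, p34, p35} × {x45, x47}, {p33, p34, p35} × {x46, x47}, {p33, p34, p35} × {x45, x46, x47}}; |τ_{X×Y}| = 70.

Enumerate products U × V with U ∈ τ_X, V ∈ τ_Y (deduplicated):
  ∅ × ∅ = {} (∅)
  {p33} × {x45} = {(p33,x45)}
  {p33} × {x47} = {(p33,x47)}
  {p34} × {x45} = {(p34,x45)}
  {p34} × {x47} = {(p34,x47)}
  {p33} × {x45, x47} = {(p33,x45), (p33,x47)}
  {p33, p34} × {x45} = {(p33,x45), (p34,x45)}
  {p33} × {x46, x47} = {(p33,x46), (p33,x47)}
  {p33, p34} × {x47} = {(p33,x47), (p34,x47)}
  {p34} × {x45, x47} = {(p34,x45), (p34,x47)}
  {p34} × {x46, x47} = {(p34,x46), (p34,x47)}
  {p33} × {x45, x46, x47} = {(p33,x45), (p33,x46), (p33,x47)}
  {p33, p34, p35} × {x45} = {(p33,x45), (p34,x45), (p35,x45)}
  {p33, p34, p35} × {x47} = {(p33,x47), (p34,x47), (p35,x47)}
  {p34} × {x45, x46, x47} = {(p34,x45), (p34,x46), (p34,x47)}
  {p33, p34} × {x45, x47} = {(p33,x45), (p33,x47), (p34,x45), (p34,x47)}
  {p33, p34} × {x46, x47} = {(p33,x46), (p33,x47), (p34,x46), (p34,x47)}
  {p33, p34} × {x45, x46, x47} = {(p33,x45), (p33,x46), (p33,x47), (p34,x45), (p34,x46), (p34,x47)}
  {p33, p34, p35} × {x45, x47} = {(p33,x45), (p33,x47), (p34,x45), (p34,x47), (p35,x45), (p35,x47)}
  {p33, p34, p35} × {x46, x47} = {(p33,x46), (p33,x47), (p34,x46), (p34,x47), (p35,x46), (p35,x47)}
  {p33, p34, p35} × {x45, x46, x47} = {(p33,x45), (p33,x46), (p33,x47), (p34,x45), (p34,x46), (p34,x47), (p35,x45), (p35,x46), (p35,x47)}
These 21 distinct sets form the basis B.
Close under arbitrary unions to get τ_{X×Y}; counting gives |τ_{X×Y}| = 70.


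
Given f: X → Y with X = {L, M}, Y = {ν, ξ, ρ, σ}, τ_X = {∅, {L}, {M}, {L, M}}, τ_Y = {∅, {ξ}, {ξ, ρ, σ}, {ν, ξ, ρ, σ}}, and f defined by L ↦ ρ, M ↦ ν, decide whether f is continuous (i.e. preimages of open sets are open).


f IS continuous.

Compute f^{-1}(U) for each U ∈ τ_Y:
  U = ∅: f^{-1}(U) = ∅ ∈ τ_X ✓.
  U = {ξ}: f^{-1}(U) = ∅ ∈ τ_X ✓.
  U = {ξ, ρ, σ}: f^{-1}(U) = {L} ∈ τ_X ✓.
  U = {ν, ξ, ρ, σ}: f^{-1}(U) = {L, M} ∈ τ_X ✓.
Every preimage lies in τ_X, so f IS continuous.


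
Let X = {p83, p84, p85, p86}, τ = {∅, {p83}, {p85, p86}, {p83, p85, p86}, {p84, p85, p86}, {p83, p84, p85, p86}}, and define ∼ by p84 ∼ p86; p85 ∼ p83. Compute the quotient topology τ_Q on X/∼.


X/∼ = {[p83=p85], [p84=p86]}; |τ_Q| = 2.

Equivalence classes: [p83=p85], [p84=p86].
Quotient map π: X → X/∼ sends p83 ↦ [p83=p85], p84 ↦ [p84=p86], p85 ↦ [p83=p85], p86 ↦ [p84=p86].
For each subset V ⊆ X/∼, compute π^{-1}(V) ⊆ X and check whether π^{-1}(V) ∈ τ. V is open in τ_Q iff π^{-1}(V) ∈ τ.
  V = {}: π^{-1}(V) = ∅ ∈ τ ✓.
  V = {[p83=p85]}: π^{-1}(V) = {p83, p85} ∉ τ ✗.
  V = {[p84=p86]}: π^{-1}(V) = {p84, p86} ∉ τ ✗.
  V = {[p83=p85], [p84=p86]}: π^{-1}(V) = {p83, p84, p85, p86} ∈ τ ✓.
Open sets in the quotient: τ_Q = {{}, {[p83=p85], [p84=p86]}} (2 elements).


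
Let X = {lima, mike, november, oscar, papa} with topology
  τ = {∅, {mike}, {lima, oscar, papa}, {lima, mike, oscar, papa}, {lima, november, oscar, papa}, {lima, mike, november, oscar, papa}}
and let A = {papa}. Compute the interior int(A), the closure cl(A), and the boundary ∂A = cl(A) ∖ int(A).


int(A) = ∅, cl(A) = {lima, november, oscar, papa}, ∂A = {lima, november, oscar, papa}.

Closed sets in (X, τ) are complements of opens:
  closed(X, τ) = {∅, {mike}, {november}, {mike, november}, {lima, november, oscar, papa}, {lima, mike, november, oscar, papa}}.
int(A) = ⋃ {U ∈ τ : U ⊆ A}. Opens contained in A: ∅.
Taking the union of these: int(A) = ∅.
cl(A) = ⋂ {C closed : A ⊆ C}. Closed sets containing A: {lima, november, oscar, papa}, {lima, mike, november, oscar, papa}.
Intersecting these: cl(A) = {lima, november, oscar, papa}.
∂A = cl(A) ∖ int(A) = {lima, november, oscar, papa} ∖ ∅ = {lima, november, oscar, papa}.


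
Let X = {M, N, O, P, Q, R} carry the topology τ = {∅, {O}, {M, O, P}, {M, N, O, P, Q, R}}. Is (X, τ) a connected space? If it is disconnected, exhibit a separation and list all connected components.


(X, τ) is connected.

Find clopen sets (U ∈ τ with X ∖ U ∈ τ):
  U = ∅, X ∖ U = {M, N, O, P, Q, R} — both open, so U is clopen.
  U = {M, N, O, P, Q, R}, X ∖ U = ∅ — both open, so U is clopen.
Only trivial clopens (∅ and X) exist, so (X, τ) is connected.
Compute connected components by grouping points that agree on all clopens:
  component: {M, N, O, P, Q, R}


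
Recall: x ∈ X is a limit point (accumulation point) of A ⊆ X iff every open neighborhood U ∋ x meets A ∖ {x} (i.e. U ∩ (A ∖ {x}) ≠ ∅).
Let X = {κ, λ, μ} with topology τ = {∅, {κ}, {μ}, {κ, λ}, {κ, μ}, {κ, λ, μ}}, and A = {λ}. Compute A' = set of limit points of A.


A' = ∅

For each x ∈ X, list the open sets U ∈ τ with x ∈ U, then check whether U ∩ (A ∖ {x}) ≠ ∅ for every such U.
  x = κ: open {κ} ∋ x has {κ} ∩ (A ∖ {κ}) = ∅, so x is NOT a limit point.
  x = λ: open {κ, λ} ∋ x has {κ, λ} ∩ (A ∖ {λ}) = ∅, so x is NOT a limit point.
  x = μ: open {μ} ∋ x has {μ} ∩ (A ∖ {μ}) = ∅, so x is NOT a limit point.
Collecting: A' = ∅.


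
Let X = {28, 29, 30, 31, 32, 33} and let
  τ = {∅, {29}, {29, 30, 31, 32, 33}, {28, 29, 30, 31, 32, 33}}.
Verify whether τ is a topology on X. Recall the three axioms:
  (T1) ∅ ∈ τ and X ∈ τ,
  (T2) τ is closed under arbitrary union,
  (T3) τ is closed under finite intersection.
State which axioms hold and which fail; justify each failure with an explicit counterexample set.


τ IS a topology on X.

Axiom (T1): ∅ ∈ τ? Yes; X ∈ τ? Yes.
Axiom (T2/T3): check pairwise unions and intersections of members of τ.
All pairwise intersections and unions checked — each lies in τ. Therefore τ satisfies (T1), (T2), (T3): it IS a topology on X.


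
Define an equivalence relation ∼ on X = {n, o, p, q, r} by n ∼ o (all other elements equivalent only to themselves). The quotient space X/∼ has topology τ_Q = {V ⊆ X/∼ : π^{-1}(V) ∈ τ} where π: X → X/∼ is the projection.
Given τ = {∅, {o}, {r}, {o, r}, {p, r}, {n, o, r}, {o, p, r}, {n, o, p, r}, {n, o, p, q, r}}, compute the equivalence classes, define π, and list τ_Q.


X/∼ = {[n=o], [p], [q], [r]}; |τ_Q| = 6.

Equivalence classes: [n=o], [p], [q], [r].
Quotient map π: X → X/∼ sends n ↦ [n=o], o ↦ [n=o], p ↦ [p], q ↦ [q], r ↦ [r].
For each subset V ⊆ X/∼, compute π^{-1}(V) ⊆ X and check whether π^{-1}(V) ∈ τ. V is open in τ_Q iff π^{-1}(V) ∈ τ.
  V = {}: π^{-1}(V) = ∅ ∈ τ ✓.
  V = {[n=o]}: π^{-1}(V) = {n, o} ∉ τ ✗.
  V = {[p]}: π^{-1}(V) = {p} ∉ τ ✗.
  V = {[n=o], [p]}: π^{-1}(V) = {n, o, p} ∉ τ ✗.
  V = {[q]}: π^{-1}(V) = {q} ∉ τ ✗.
  V = {[n=o], [q]}: π^{-1}(V) = {n, o, q} ∉ τ ✗.
  V = {[p], [q]}: π^{-1}(V) = {p, q} ∉ τ ✗.
  V = {[n=o], [p], [q]}: π^{-1}(V) = {n, o, p, q} ∉ τ ✗.
  V = {[r]}: π^{-1}(V) = {r} ∈ τ ✓.
  V = {[n=o], [r]}: π^{-1}(V) = {n, o, r} ∈ τ ✓.
  V = {[p], [r]}: π^{-1}(V) = {p, r} ∈ τ ✓.
  V = {[n=o], [p], [r]}: π^{-1}(V) = {n, o, p, r} ∈ τ ✓.
  V = {[q], [r]}: π^{-1}(V) = {q, r} ∉ τ ✗.
  V = {[n=o], [q], [r]}: π^{-1}(V) = {n, o, q, r} ∉ τ ✗.
  V = {[p], [q], [r]}: π^{-1}(V) = {p, q, r} ∉ τ ✗.
  V = {[n=o], [p], [q], [r]}: π^{-1}(V) = {n, o, p, q, r} ∈ τ ✓.
Open sets in the quotient: τ_Q = {{}, {[r]}, {[n=o], [r]}, {[p], [r]}, {[n=o], [p], [r]}, {[n=o], [p], [q], [r]}} (6 elements).


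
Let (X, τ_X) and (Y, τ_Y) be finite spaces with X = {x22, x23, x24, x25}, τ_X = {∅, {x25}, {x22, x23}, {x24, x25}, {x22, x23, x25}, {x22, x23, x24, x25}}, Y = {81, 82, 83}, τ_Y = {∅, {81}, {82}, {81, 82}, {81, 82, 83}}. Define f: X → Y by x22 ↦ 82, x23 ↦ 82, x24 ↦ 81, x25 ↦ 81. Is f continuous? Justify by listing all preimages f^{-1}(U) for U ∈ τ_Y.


f IS continuous.

Compute f^{-1}(U) for each U ∈ τ_Y:
  U = ∅: f^{-1}(U) = ∅ ∈ τ_X ✓.
  U = {81}: f^{-1}(U) = {x24, x25} ∈ τ_X ✓.
  U = {82}: f^{-1}(U) = {x22, x23} ∈ τ_X ✓.
  U = {81, 82}: f^{-1}(U) = {x22, x23, x24, x25} ∈ τ_X ✓.
  U = {81, 82, 83}: f^{-1}(U) = {x22, x23, x24, x25} ∈ τ_X ✓.
Every preimage lies in τ_X, so f IS continuous.


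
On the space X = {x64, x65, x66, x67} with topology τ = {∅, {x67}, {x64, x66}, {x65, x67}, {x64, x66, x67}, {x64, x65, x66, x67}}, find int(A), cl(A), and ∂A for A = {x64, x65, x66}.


int(A) = {x64, x66}, cl(A) = {x64, x65, x66}, ∂A = {x65}.

Closed sets in (X, τ) are complements of opens:
  closed(X, τ) = {∅, {x65}, {x64, x66}, {x65, x67}, {x64, x65, x66}, {x64, x65, x66, x67}}.
int(A) = ⋃ {U ∈ τ : U ⊆ A}. Opens contained in A: ∅, {x64, x66}.
Taking the union of these: int(A) = {x64, x66}.
cl(A) = ⋂ {C closed : A ⊆ C}. Closed sets containing A: {x64, x65, x66}, {x64, x65, x66, x67}.
Intersecting these: cl(A) = {x64, x65, x66}.
∂A = cl(A) ∖ int(A) = {x64, x65, x66} ∖ {x64, x66} = {x65}.


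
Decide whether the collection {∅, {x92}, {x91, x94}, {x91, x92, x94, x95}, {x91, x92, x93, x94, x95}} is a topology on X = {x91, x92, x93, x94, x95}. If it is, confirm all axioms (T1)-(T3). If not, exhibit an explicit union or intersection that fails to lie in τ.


τ is NOT a topology on X.

Axiom (T1): ∅ ∈ τ? Yes; X ∈ τ? Yes.
Axiom (T2/T3): check pairwise unions and intersections of members of τ.
Counterexample for (T2): {x92} ∪ {x91, x94} = {x91, x92, x94} ∉ τ. Therefore τ is NOT a topology.


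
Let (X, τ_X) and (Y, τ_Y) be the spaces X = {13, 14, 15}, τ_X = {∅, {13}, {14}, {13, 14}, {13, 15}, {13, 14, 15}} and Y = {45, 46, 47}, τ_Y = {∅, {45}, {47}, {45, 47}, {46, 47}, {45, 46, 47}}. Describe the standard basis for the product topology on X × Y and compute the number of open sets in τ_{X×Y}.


Basis B = {∅ × ∅, {13} × {45}, {13} × {47}, {14} × {45}, {14} × {47}, {13} × {45, 47}, {13, 14} × {45}, {13, 15} × {45}, {13} × {46, 47}, {13, 14} × {47}, {13, 15} × {47}, {14} × {45, 47}, {14} × {46, 47}, {13} × {45, 46, 47}, {13, 14, 15} × {45}, {13, 14, 15} × {47}, {14} × {45, 46, 47}, {13, 14} × {45, 47}, {13, 15} × {45, 47}, {13, 14} × {46, 47}, {13, 15} × {46, 47}, {13, 14} × {45, 46, 47}, {13, 15} × {45, 46, 47}, {13, 14, 15} × {45, 47}, {13, 14, 15} × {46, 47}, {13, 14, 15} × {45, 46, 47}}; |τ_{X×Y}| = 108.

Enumerate products U × V with U ∈ τ_X, V ∈ τ_Y (deduplicated):
  ∅ × ∅ = {} (∅)
  {13} × {45} = {(13,45)}
  {13} × {47} = {(13,47)}
  {14} × {45} = {(14,45)}
  {14} × {47} = {(14,47)}
  {13} × {45, 47} = {(13,45), (13,47)}
  {13, 14} × {45} = {(13,45), (14,45)}
  {13, 15} × {45} = {(13,45), (15,45)}
  {13} × {46, 47} = {(13,46), (13,47)}
  {13, 14} × {47} = {(13,47), (14,47)}
  {13, 15} × {47} = {(13,47), (15,47)}
  {14} × {45, 47} = {(14,45), (14,47)}
  {14} × {46, 47} = {(14,46), (14,47)}
  {13} × {45, 46, 47} = {(13,45), (13,46), (13,47)}
  {13, 14, 15} × {45} = {(13,45), (14,45), (15,45)}
  {13, 14, 15} × {47} = {(13,47), (14,47), (15,47)}
  {14} × {45, 46, 47} = {(14,45), (14,46), (14,47)}
  {13, 14} × {45, 47} = {(13,45), (13,47), (14,45), (14,47)}
  {13, 15} × {45, 47} = {(13,45), (13,47), (15,45), (15,47)}
  {13, 14} × {46, 47} = {(13,46), (13,47), (14,46), (14,47)}
  {13, 15} × {46, 47} = {(13,46), (13,47), (15,46), (15,47)}
  {13, 14} × {45, 46, 47} = {(13,45), (13,46), (13,47), (14,45), (14,46), (14,47)}
  {13, 15} × {45, 46, 47} = {(13,45), (13,46), (13,47), (15,45), (15,46), (15,47)}
  {13, 14, 15} × {45, 47} = {(13,45), (13,47), (14,45), (14,47), (15,45), (15,47)}
  {13, 14, 15} × {46, 47} = {(13,46), (13,47), (14,46), (14,47), (15,46), (15,47)}
  {13, 14, 15} × {45, 46, 47} = {(13,45), (13,46), (13,47), (14,45), (14,46), (14,47), (15,45), (15,46), (15,47)}
These 26 distinct sets form the basis B.
Close under arbitrary unions to get τ_{X×Y}; counting gives |τ_{X×Y}| = 108.


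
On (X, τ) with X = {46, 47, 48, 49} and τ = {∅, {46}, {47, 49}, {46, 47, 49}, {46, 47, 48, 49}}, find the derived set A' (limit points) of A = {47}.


A' = {48, 49}

For each x ∈ X, list the open sets U ∈ τ with x ∈ U, then check whether U ∩ (A ∖ {x}) ≠ ∅ for every such U.
  x = 46: open {46} ∋ x has {46} ∩ (A ∖ {46}) = ∅, so x is NOT a limit point.
  x = 47: open {47, 49} ∋ x has {47, 49} ∩ (A ∖ {47}) = ∅, so x is NOT a limit point.
  x = 48: opens ∋ x are {46, 47, 48, 49}; each meets A ∖ {48}, so x IS a limit point.
  x = 49: opens ∋ x are {47, 49}, {46, 47, 49}, {46, 47, 48, 49}; each meets A ∖ {49}, so x IS a limit point.
Collecting: A' = {48, 49}.


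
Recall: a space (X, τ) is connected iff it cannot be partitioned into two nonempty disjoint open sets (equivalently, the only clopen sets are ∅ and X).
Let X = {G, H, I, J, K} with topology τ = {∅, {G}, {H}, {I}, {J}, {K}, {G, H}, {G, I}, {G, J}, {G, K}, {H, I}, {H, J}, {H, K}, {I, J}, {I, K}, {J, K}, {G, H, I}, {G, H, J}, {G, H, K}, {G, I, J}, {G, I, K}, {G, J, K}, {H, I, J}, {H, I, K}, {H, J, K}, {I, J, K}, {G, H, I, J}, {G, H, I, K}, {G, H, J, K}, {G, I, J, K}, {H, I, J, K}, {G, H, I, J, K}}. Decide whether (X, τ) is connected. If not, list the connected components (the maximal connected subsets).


(X, τ) is disconnected; components = [{G}, {H}, {I}, {J}, {K}].

Find clopen sets (U ∈ τ with X ∖ U ∈ τ):
  U = ∅, X ∖ U = {G, H, I, J, K} — both open, so U is clopen.
  U = {G}, X ∖ U = {H, I, J, K} — both open, so U is clopen.
  U = {H}, X ∖ U = {G, I, J, K} — both open, so U is clopen.
  U = {I}, X ∖ U = {G, H, J, K} — both open, so U is clopen.
  U = {J}, X ∖ U = {G, H, I, K} — both open, so U is clopen.
  U = {K}, X ∖ U = {G, H, I, J} — both open, so U is clopen.
  U = {G, H}, X ∖ U = {I, J, K} — both open, so U is clopen.
  U = {G, I}, X ∖ U = {H, J, K} — both open, so U is clopen.
  U = {G, J}, X ∖ U = {H, I, K} — both open, so U is clopen.
  U = {G, K}, X ∖ U = {H, I, J} — both open, so U is clopen.
  U = {H, I}, X ∖ U = {G, J, K} — both open, so U is clopen.
  U = {H, J}, X ∖ U = {G, I, K} — both open, so U is clopen.
  U = {H, K}, X ∖ U = {G, I, J} — both open, so U is clopen.
  U = {I, J}, X ∖ U = {G, H, K} — both open, so U is clopen.
  U = {I, K}, X ∖ U = {G, H, J} — both open, so U is clopen.
  U = {J, K}, X ∖ U = {G, H, I} — both open, so U is clopen.
  U = {G, H, I}, X ∖ U = {J, K} — both open, so U is clopen.
  U = {G, H, J}, X ∖ U = {I, K} — both open, so U is clopen.
  U = {G, H, K}, X ∖ U = {I, J} — both open, so U is clopen.
  U = {G, I, J}, X ∖ U = {H, K} — both open, so U is clopen.
  U = {G, I, K}, X ∖ U = {H, J} — both open, so U is clopen.
  U = {G, J, K}, X ∖ U = {H, I} — both open, so U is clopen.
  U = {H, I, J}, X ∖ U = {G, K} — both open, so U is clopen.
  U = {H, I, K}, X ∖ U = {G, J} — both open, so U is clopen.
  U = {H, J, K}, X ∖ U = {G, I} — both open, so U is clopen.
  U = {I, J, K}, X ∖ U = {G, H} — both open, so U is clopen.
  U = {G, H, I, J}, X ∖ U = {K} — both open, so U is clopen.
  U = {G, H, I, K}, X ∖ U = {J} — both open, so U is clopen.
  U = {G, H, J, K}, X ∖ U = {I} — both open, so U is clopen.
  U = {G, I, J, K}, X ∖ U = {H} — both open, so U is clopen.
  U = {H, I, J, K}, X ∖ U = {G} — both open, so U is clopen.
  U = {G, H, I, J, K}, X ∖ U = ∅ — both open, so U is clopen.
Nontrivial clopen(s) exist: e.g. {J, K}. So (X, τ) is disconnected.
Compute connected components by grouping points that agree on all clopens:
  component: {G}
  component: {H}
  component: {I}
  component: {J}
  component: {K}


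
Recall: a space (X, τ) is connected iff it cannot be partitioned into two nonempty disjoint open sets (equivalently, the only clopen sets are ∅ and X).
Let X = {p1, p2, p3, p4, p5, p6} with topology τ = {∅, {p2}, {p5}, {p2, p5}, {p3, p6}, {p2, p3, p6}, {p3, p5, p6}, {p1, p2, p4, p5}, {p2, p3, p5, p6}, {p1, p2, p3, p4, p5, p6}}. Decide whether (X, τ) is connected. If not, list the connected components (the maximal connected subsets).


(X, τ) is disconnected; components = [{p3, p6}, {p1, p2, p4, p5}].

Find clopen sets (U ∈ τ with X ∖ U ∈ τ):
  U = ∅, X ∖ U = {p1, p2, p3, p4, p5, p6} — both open, so U is clopen.
  U = {p3, p6}, X ∖ U = {p1, p2, p4, p5} — both open, so U is clopen.
  U = {p1, p2, p4, p5}, X ∖ U = {p3, p6} — both open, so U is clopen.
  U = {p1, p2, p3, p4, p5, p6}, X ∖ U = ∅ — both open, so U is clopen.
Nontrivial clopen(s) exist: e.g. {p1, p2, p4, p5}. So (X, τ) is disconnected.
Compute connected components by grouping points that agree on all clopens:
  component: {p3, p6}
  component: {p1, p2, p4, p5}


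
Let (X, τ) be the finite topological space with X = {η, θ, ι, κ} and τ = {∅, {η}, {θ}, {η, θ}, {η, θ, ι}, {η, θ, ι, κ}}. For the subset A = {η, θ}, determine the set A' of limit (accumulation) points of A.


A' = {ι, κ}

For each x ∈ X, list the open sets U ∈ τ with x ∈ U, then check whether U ∩ (A ∖ {x}) ≠ ∅ for every such U.
  x = η: open {η} ∋ x has {η} ∩ (A ∖ {η}) = ∅, so x is NOT a limit point.
  x = θ: open {θ} ∋ x has {θ} ∩ (A ∖ {θ}) = ∅, so x is NOT a limit point.
  x = ι: opens ∋ x are {η, θ, ι}, {η, θ, ι, κ}; each meets A ∖ {ι}, so x IS a limit point.
  x = κ: opens ∋ x are {η, θ, ι, κ}; each meets A ∖ {κ}, so x IS a limit point.
Collecting: A' = {ι, κ}.


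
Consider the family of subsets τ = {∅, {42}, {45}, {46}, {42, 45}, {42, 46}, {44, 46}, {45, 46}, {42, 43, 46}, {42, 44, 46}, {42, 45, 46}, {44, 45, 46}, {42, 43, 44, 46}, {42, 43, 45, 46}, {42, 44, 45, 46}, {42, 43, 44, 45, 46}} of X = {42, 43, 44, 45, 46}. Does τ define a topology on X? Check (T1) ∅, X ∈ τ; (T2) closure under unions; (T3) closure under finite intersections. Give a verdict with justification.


τ IS a topology on X.

Axiom (T1): ∅ ∈ τ? Yes; X ∈ τ? Yes.
Axiom (T2/T3): check pairwise unions and intersections of members of τ.
All pairwise intersections and unions checked — each lies in τ. Therefore τ satisfies (T1), (T2), (T3): it IS a topology on X.


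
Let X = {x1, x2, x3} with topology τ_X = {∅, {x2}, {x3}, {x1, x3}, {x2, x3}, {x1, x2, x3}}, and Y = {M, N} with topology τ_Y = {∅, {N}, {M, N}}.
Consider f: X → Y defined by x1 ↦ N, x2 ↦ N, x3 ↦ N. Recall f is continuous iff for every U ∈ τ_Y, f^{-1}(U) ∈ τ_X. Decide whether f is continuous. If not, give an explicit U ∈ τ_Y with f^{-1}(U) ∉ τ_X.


f IS continuous.

Compute f^{-1}(U) for each U ∈ τ_Y:
  U = ∅: f^{-1}(U) = ∅ ∈ τ_X ✓.
  U = {N}: f^{-1}(U) = {x1, x2, x3} ∈ τ_X ✓.
  U = {M, N}: f^{-1}(U) = {x1, x2, x3} ∈ τ_X ✓.
Every preimage lies in τ_X, so f IS continuous.


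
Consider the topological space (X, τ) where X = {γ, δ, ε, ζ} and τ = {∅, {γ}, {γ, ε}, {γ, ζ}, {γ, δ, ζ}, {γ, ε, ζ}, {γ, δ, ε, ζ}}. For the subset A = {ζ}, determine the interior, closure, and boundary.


int(A) = ∅, cl(A) = {δ, ζ}, ∂A = {δ, ζ}.

Closed sets in (X, τ) are complements of opens:
  closed(X, τ) = {∅, {δ}, {ε}, {δ, ε}, {δ, ζ}, {δ, ε, ζ}, {γ, δ, ε, ζ}}.
int(A) = ⋃ {U ∈ τ : U ⊆ A}. Opens contained in A: ∅.
Taking the union of these: int(A) = ∅.
cl(A) = ⋂ {C closed : A ⊆ C}. Closed sets containing A: {δ, ζ}, {δ, ε, ζ}, {γ, δ, ε, ζ}.
Intersecting these: cl(A) = {δ, ζ}.
∂A = cl(A) ∖ int(A) = {δ, ζ} ∖ ∅ = {δ, ζ}.


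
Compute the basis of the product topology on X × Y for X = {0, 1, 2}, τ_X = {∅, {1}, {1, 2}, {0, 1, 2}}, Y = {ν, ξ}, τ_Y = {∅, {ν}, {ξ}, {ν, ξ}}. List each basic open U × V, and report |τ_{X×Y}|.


Basis B = {∅ × ∅, {1} × {ν}, {1} × {ξ}, {1} × {ν, ξ}, {1, 2} × {ν}, {1, 2} × {ξ}, {0, 1, 2} × {ν}, {0, 1, 2} × {ξ}, {1, 2} × {ν, ξ}, {0, 1, 2} × {ν, ξ}}; |τ_{X×Y}| = 16.

Enumerate products U × V with U ∈ τ_X, V ∈ τ_Y (deduplicated):
  ∅ × ∅ = {} (∅)
  {1} × {ν} = {(1,ν)}
  {1} × {ξ} = {(1,ξ)}
  {1} × {ν, ξ} = {(1,ν), (1,ξ)}
  {1, 2} × {ν} = {(1,ν), (2,ν)}
  {1, 2} × {ξ} = {(1,ξ), (2,ξ)}
  {0, 1, 2} × {ν} = {(0,ν), (1,ν), (2,ν)}
  {0, 1, 2} × {ξ} = {(0,ξ), (1,ξ), (2,ξ)}
  {1, 2} × {ν, ξ} = {(1,ν), (1,ξ), (2,ν), (2,ξ)}
  {0, 1, 2} × {ν, ξ} = {(0,ν), (0,ξ), (1,ν), (1,ξ), (2,ν), (2,ξ)}
These 10 distinct sets form the basis B.
Close under arbitrary unions to get τ_{X×Y}; counting gives |τ_{X×Y}| = 16.


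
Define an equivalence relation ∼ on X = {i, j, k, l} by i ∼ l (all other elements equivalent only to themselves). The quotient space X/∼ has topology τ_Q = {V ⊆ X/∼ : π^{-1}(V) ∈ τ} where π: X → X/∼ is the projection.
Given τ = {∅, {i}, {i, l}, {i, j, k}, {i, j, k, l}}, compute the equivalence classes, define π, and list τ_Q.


X/∼ = {[i=l], [j], [k]}; |τ_Q| = 3.

Equivalence classes: [i=l], [j], [k].
Quotient map π: X → X/∼ sends i ↦ [i=l], j ↦ [j], k ↦ [k], l ↦ [i=l].
For each subset V ⊆ X/∼, compute π^{-1}(V) ⊆ X and check whether π^{-1}(V) ∈ τ. V is open in τ_Q iff π^{-1}(V) ∈ τ.
  V = {}: π^{-1}(V) = ∅ ∈ τ ✓.
  V = {[i=l]}: π^{-1}(V) = {i, l} ∈ τ ✓.
  V = {[j]}: π^{-1}(V) = {j} ∉ τ ✗.
  V = {[i=l], [j]}: π^{-1}(V) = {i, j, l} ∉ τ ✗.
  V = {[k]}: π^{-1}(V) = {k} ∉ τ ✗.
  V = {[i=l], [k]}: π^{-1}(V) = {i, k, l} ∉ τ ✗.
  V = {[j], [k]}: π^{-1}(V) = {j, k} ∉ τ ✗.
  V = {[i=l], [j], [k]}: π^{-1}(V) = {i, j, k, l} ∈ τ ✓.
Open sets in the quotient: τ_Q = {{}, {[i=l]}, {[i=l], [j], [k]}} (3 elements).


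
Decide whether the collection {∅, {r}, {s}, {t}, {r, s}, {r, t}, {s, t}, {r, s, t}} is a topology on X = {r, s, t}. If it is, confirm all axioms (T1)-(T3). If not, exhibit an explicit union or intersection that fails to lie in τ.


τ IS a topology on X.

Axiom (T1): ∅ ∈ τ? Yes; X ∈ τ? Yes.
Axiom (T2/T3): check pairwise unions and intersections of members of τ.
All pairwise intersections and unions checked — each lies in τ. Therefore τ satisfies (T1), (T2), (T3): it IS a topology on X.


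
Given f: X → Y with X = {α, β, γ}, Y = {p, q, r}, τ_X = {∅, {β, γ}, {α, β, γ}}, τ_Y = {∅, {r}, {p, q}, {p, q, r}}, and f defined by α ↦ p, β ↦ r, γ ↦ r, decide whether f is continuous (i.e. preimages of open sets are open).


f is NOT continuous.

Compute f^{-1}(U) for each U ∈ τ_Y:
  U = ∅: f^{-1}(U) = ∅ ∈ τ_X ✓.
  U = {r}: f^{-1}(U) = {β, γ} ∈ τ_X ✓.
  U = {p, q}: f^{-1}(U) = {α} ∉ τ_X ✗.
  U = {p, q, r}: f^{-1}(U) = {α, β, γ} ∈ τ_X ✓.
Found U = {p, q} with f^{-1}(U) = {α} not in τ_X. Therefore f is NOT continuous.


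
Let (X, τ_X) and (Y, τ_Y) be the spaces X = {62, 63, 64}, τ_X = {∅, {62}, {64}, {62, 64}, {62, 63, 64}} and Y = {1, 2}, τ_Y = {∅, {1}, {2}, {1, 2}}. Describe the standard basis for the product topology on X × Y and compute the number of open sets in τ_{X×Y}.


Basis B = {∅ × ∅, {62} × {1}, {62} × {2}, {64} × {1}, {64} × {2}, {62} × {1, 2}, {62, 64} × {1}, {62, 64} × {2}, {64} × {1, 2}, {62, 63, 64} × {1}, {62, 63, 64} × {2}, {62, 64} × {1, 2}, {62, 63, 64} × {1, 2}}; |τ_{X×Y}| = 25.

Enumerate products U × V with U ∈ τ_X, V ∈ τ_Y (deduplicated):
  ∅ × ∅ = {} (∅)
  {62} × {1} = {(62,1)}
  {62} × {2} = {(62,2)}
  {64} × {1} = {(64,1)}
  {64} × {2} = {(64,2)}
  {62} × {1, 2} = {(62,1), (62,2)}
  {62, 64} × {1} = {(62,1), (64,1)}
  {62, 64} × {2} = {(62,2), (64,2)}
  {64} × {1, 2} = {(64,1), (64,2)}
  {62, 63, 64} × {1} = {(62,1), (63,1), (64,1)}
  {62, 63, 64} × {2} = {(62,2), (63,2), (64,2)}
  {62, 64} × {1, 2} = {(62,1), (62,2), (64,1), (64,2)}
  {62, 63, 64} × {1, 2} = {(62,1), (62,2), (63,1), (63,2), (64,1), (64,2)}
These 13 distinct sets form the basis B.
Close under arbitrary unions to get τ_{X×Y}; counting gives |τ_{X×Y}| = 25.


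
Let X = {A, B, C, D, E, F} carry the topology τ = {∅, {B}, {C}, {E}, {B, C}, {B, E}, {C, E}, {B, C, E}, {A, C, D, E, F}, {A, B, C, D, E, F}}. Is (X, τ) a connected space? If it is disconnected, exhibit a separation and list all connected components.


(X, τ) is disconnected; components = [{B}, {A, C, D, E, F}].

Find clopen sets (U ∈ τ with X ∖ U ∈ τ):
  U = ∅, X ∖ U = {A, B, C, D, E, F} — both open, so U is clopen.
  U = {B}, X ∖ U = {A, C, D, E, F} — both open, so U is clopen.
  U = {A, C, D, E, F}, X ∖ U = {B} — both open, so U is clopen.
  U = {A, B, C, D, E, F}, X ∖ U = ∅ — both open, so U is clopen.
Nontrivial clopen(s) exist: e.g. {A, C, D, E, F}. So (X, τ) is disconnected.
Compute connected components by grouping points that agree on all clopens:
  component: {B}
  component: {A, C, D, E, F}
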